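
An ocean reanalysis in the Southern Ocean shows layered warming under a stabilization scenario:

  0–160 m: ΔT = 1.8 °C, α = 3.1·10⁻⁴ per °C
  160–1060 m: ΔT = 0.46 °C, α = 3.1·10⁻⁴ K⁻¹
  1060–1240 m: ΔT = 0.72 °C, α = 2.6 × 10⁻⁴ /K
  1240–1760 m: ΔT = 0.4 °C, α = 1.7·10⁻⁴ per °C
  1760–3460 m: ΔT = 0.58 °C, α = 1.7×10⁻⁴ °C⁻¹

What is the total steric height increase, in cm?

45 cm of thermosteric rise

Layer 1: 3.1×10⁻⁴ × 1.8 × 160 = 0.08928 m
160–1060 m: 0.46 × 3.1×10⁻⁴ × 900 = 0.12834 m
180 × 2.6×10⁻⁴ × 0.72 = 0.033696 m
Layer 4: 0.4 × 520 × 1.7×10⁻⁴ = 0.03536 m
1760–3460 m: 1700 × 0.58 × 1.7×10⁻⁴ = 0.16762 m
Δh = 0.08928 + 0.12834 + 0.033696 + 0.03536 + 0.16762 = 0.454296 m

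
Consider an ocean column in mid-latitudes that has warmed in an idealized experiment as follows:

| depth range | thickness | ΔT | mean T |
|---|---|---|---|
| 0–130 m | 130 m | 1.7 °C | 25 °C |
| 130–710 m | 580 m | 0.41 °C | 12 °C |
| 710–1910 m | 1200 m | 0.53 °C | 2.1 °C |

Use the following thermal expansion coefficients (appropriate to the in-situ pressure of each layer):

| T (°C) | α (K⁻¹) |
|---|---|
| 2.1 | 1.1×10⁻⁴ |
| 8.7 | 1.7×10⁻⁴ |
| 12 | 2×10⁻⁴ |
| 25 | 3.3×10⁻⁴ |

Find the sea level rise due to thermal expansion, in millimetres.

about 190 mm

Layer 1 at 25 °C → α = 3.3×10⁻⁴ K⁻¹
Layer 2 at 12 °C → α = 2×10⁻⁴ K⁻¹
Layer 3 at 2.1 °C → α = 1.1×10⁻⁴ K⁻¹
0–130 m: 130 × 3.3×10⁻⁴ × 1.7 = 0.07293 m
580 × 2×10⁻⁴ × 0.41 = 0.04756 m
0.53 × 1200 × 1.1×10⁻⁴ = 0.06996 m
Δh = 0.07293 + 0.04756 + 0.06996 = 0.19045 m ≈ 190 mm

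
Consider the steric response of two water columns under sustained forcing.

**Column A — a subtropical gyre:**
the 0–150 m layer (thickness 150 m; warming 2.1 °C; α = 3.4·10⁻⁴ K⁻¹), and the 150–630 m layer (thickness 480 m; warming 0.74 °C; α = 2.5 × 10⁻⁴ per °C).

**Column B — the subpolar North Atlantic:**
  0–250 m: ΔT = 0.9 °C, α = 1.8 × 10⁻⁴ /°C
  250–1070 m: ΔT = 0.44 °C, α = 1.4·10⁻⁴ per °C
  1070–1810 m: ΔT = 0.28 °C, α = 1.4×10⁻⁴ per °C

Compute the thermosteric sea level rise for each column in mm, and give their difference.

A 3.4×10⁻⁴ × 2.1 × 150 = 0.10710 m
A Layer 2: 2.5×10⁻⁴ × 0.74 × 480 = 0.08880 m
A total: 0.19590 m
B 0.9 × 250 × 1.8×10⁻⁴ = 0.04050 m
B Layer 2: 0.44 × 820 × 1.4×10⁻⁴ = 0.050512 m
B 1070–1810 m: 1.4×10⁻⁴ × 0.28 × 740 = 0.029008 m
B total: 0.12002 m
Difference: 0.19590 − 0.12002 = 0.07588 m

Δh_A ≈ 200 mm, Δh_B ≈ 120 mm; difference ≈ 76 mm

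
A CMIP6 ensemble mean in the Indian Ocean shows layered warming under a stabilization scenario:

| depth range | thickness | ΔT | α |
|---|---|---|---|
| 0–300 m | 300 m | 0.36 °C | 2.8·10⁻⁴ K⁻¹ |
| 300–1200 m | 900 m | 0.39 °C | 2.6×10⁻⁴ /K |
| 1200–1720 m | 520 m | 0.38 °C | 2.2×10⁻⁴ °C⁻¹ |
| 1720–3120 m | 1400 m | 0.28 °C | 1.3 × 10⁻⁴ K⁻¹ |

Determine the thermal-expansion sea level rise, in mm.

about 216 mm

Layer 1: 2.8×10⁻⁴ × 0.36 × 300 = 0.03024 m
Layer 2: 900 × 2.6×10⁻⁴ × 0.39 = 0.09126 m
0.38 × 2.2×10⁻⁴ × 520 = 0.043472 m
1720–3120 m: 1.3×10⁻⁴ × 0.28 × 1400 = 0.05096 m
Δh = 0.03024 + 0.09126 + 0.043472 + 0.05096 = 0.215932 m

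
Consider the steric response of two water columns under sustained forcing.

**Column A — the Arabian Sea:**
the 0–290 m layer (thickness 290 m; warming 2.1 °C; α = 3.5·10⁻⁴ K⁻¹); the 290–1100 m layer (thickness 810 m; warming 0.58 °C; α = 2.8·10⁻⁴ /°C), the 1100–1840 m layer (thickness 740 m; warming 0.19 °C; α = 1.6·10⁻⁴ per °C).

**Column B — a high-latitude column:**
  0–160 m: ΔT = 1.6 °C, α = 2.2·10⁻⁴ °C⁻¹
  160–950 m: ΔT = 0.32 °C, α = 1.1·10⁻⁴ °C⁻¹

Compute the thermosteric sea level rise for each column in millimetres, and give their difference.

A 0–290 m: 290 × 2.1 × 3.5×10⁻⁴ = 0.21315 m
A 290–1100 m: 0.58 × 2.8×10⁻⁴ × 810 = 0.131544 m
A 1.6×10⁻⁴ × 740 × 0.19 = 0.022496 m
A total: 0.36719 m
B 0–160 m: 1.6 × 2.2×10⁻⁴ × 160 = 0.05632 m
B 160–950 m: 790 × 0.32 × 1.1×10⁻⁴ = 0.027808 m
B total: 0.084128 m
Difference: 0.36719 − 0.084128 = 0.283062 m

A: 367 mm; B: 84.1 mm; difference 283 mm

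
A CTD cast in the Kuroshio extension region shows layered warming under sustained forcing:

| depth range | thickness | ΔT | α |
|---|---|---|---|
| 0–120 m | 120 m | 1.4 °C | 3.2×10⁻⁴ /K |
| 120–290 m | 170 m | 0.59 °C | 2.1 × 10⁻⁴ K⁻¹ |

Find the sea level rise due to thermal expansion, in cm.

Layer 1: 3.2×10⁻⁴ × 1.4 × 120 = 0.05376 m
120–290 m: 170 × 0.59 × 2.1×10⁻⁴ = 0.021063 m
Δh = 0.05376 + 0.021063 = 0.074823 m ≈ 7.5 cm

Δh ≈ 7.5 cm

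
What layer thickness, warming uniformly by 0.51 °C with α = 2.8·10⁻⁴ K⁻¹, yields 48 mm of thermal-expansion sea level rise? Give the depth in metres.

H = Δh/(αΔT) = 0.048 / (2.8×10⁻⁴ × 0.51) ≈ 336.1 m

H ≈ 340 m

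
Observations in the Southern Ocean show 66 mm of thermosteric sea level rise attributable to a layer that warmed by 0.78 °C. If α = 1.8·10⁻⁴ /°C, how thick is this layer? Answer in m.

about 470 m

H = Δh/(αΔT) = 0.066 / (1.8×10⁻⁴ × 0.78) ≈ 470.1 m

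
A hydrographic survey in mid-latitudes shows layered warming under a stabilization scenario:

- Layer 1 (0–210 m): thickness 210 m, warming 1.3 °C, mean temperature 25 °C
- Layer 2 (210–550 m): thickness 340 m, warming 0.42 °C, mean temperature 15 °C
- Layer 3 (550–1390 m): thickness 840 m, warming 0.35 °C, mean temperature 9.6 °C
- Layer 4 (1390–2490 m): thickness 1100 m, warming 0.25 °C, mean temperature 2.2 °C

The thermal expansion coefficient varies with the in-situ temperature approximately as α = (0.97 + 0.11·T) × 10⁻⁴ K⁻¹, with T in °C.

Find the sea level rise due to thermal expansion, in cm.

Layer 1: α = (0.97 + 0.11×25)×10⁻⁴ = 3.72×10⁻⁴ K⁻¹
Layer 2: α = (0.97 + 0.11×15)×10⁻⁴ = 2.62×10⁻⁴ K⁻¹
Layer 3: α = (0.97 + 0.11×9.6)×10⁻⁴ = 2.026×10⁻⁴ K⁻¹
Layer 4: α = (0.97 + 0.11×2.2)×10⁻⁴ = 1.212×10⁻⁴ K⁻¹
Layer 1: 1.3 × 3.72×10⁻⁴ × 210 = 0.101556 m
Layer 2: 2.62×10⁻⁴ × 0.42 × 340 = 0.0374136 m
840 × 0.35 × 2.026×10⁻⁴ = 0.0595644 m
Layer 4: 1.212×10⁻⁴ × 0.25 × 1100 = 0.03333 m
Δh = 0.101556 + 0.0374136 + 0.0595644 + 0.03333 = 0.231864 m

23.2 cm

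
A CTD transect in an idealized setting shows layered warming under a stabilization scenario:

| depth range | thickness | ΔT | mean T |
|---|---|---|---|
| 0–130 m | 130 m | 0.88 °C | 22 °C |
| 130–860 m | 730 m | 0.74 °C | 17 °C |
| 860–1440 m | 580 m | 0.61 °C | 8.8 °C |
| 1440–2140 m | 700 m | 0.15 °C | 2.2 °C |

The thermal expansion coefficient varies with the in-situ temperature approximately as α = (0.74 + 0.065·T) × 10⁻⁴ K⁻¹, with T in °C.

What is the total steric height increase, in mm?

180 mm

Layer 1: α = (0.74 + 0.065×22)×10⁻⁴ = 2.17×10⁻⁴ K⁻¹
Layer 2: α = (0.74 + 0.065×17)×10⁻⁴ = 1.845×10⁻⁴ K⁻¹
Layer 3: α = (0.74 + 0.065×8.8)×10⁻⁴ = 1.312×10⁻⁴ K⁻¹
Layer 4: α = (0.74 + 0.065×2.2)×10⁻⁴ = 0.883×10⁻⁴ K⁻¹
Layer 1: 0.88 × 130 × 2.17×10⁻⁴ = 0.0248248 m
1.845×10⁻⁴ × 730 × 0.74 = 0.0996669 m
Layer 3: 580 × 0.61 × 1.312×10⁻⁴ = 0.04641856 m
0.15 × 700 × 0.883×10⁻⁴ = 0.0092715 m
Δh = 0.0248248 + 0.0996669 + 0.04641856 + 0.0092715 = 0.18018176 m ≈ 180 mm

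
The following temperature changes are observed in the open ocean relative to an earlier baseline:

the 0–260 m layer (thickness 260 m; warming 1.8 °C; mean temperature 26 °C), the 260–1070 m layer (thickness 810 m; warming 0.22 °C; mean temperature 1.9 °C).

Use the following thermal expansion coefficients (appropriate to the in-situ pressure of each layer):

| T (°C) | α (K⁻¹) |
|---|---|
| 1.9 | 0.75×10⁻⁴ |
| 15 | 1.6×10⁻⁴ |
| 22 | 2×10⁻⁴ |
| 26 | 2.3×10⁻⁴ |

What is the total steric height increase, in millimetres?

Δh = 120 mm

Layer 1 at 26 °C → α = 2.3×10⁻⁴ K⁻¹
Layer 2 at 1.9 °C → α = 0.75×10⁻⁴ K⁻¹
0–260 m: 1.8 × 260 × 2.3×10⁻⁴ = 0.10764 m
260–1070 m: 0.75×10⁻⁴ × 0.22 × 810 = 0.013365 m
Δh = 0.10764 + 0.013365 = 0.121005 m ≈ 120 mm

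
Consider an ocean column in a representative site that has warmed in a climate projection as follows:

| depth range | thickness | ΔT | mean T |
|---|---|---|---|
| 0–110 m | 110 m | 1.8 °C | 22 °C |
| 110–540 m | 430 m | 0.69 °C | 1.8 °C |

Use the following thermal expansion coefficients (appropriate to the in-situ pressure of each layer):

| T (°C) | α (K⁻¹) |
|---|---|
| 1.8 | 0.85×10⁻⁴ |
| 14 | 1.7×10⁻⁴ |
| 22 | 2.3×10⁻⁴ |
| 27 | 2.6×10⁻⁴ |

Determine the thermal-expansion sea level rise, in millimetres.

70.8 mm of thermosteric rise

Layer 1 at 22 °C → α = 2.3×10⁻⁴ K⁻¹
Layer 2 at 1.8 °C → α = 0.85×10⁻⁴ K⁻¹
1.8 × 110 × 2.3×10⁻⁴ = 0.04554 m
430 × 0.69 × 0.85×10⁻⁴ = 0.0252195 m
Δh = 0.04554 + 0.0252195 = 0.0707595 m ≈ 70.8 mm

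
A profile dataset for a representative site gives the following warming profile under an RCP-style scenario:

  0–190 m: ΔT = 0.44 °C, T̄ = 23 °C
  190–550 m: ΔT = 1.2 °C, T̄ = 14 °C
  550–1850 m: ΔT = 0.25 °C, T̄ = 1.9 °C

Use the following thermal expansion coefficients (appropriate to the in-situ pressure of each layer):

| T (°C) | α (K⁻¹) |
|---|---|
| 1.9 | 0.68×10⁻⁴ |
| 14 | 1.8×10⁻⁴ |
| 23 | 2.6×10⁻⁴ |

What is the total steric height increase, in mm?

Δh = 120 mm

Layer 1 at 23 °C → α = 2.6×10⁻⁴ K⁻¹
Layer 2 at 14 °C → α = 1.8×10⁻⁴ K⁻¹
Layer 3 at 1.9 °C → α = 0.68×10⁻⁴ K⁻¹
2.6×10⁻⁴ × 0.44 × 190 = 0.021736 m
190–550 m: 360 × 1.2 × 1.8×10⁻⁴ = 0.07776 m
Layer 3: 0.25 × 1300 × 0.68×10⁻⁴ = 0.02210 m
Δh = 0.021736 + 0.07776 + 0.02210 = 0.121596 m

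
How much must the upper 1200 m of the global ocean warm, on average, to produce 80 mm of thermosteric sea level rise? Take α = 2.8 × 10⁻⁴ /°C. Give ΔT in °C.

ΔT = Δh/(αH) = 0.08 / (2.8×10⁻⁴ × 1200) ≈ 0.2381 °C

ΔT ≈ 0.238 °C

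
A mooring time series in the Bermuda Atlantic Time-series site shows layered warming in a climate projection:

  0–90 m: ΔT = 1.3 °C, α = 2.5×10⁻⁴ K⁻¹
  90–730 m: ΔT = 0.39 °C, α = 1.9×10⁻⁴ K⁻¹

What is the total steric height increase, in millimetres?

Δh ≈ 76.7 mm

0–90 m: 90 × 1.3 × 2.5×10⁻⁴ = 0.02925 m
90–730 m: 640 × 1.9×10⁻⁴ × 0.39 = 0.047424 m
Δh = 0.02925 + 0.047424 = 0.076674 m ≈ 76.7 mm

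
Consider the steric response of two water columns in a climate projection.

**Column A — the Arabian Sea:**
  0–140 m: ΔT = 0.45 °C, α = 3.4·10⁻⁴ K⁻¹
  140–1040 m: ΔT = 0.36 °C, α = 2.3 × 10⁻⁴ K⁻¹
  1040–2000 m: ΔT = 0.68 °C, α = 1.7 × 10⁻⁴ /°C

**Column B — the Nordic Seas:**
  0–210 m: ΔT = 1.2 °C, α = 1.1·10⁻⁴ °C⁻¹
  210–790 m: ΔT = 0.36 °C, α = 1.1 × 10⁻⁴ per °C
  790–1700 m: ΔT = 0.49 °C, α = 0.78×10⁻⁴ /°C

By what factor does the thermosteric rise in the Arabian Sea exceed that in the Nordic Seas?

2.42

A Layer 1: 0.45 × 3.4×10⁻⁴ × 140 = 0.02142 m
A 140–1040 m: 2.3×10⁻⁴ × 0.36 × 900 = 0.07452 m
A 1040–2000 m: 0.68 × 1.7×10⁻⁴ × 960 = 0.110976 m
A total: 0.206916 m
B Layer 1: 210 × 1.2 × 1.1×10⁻⁴ = 0.02772 m
B Layer 2: 580 × 0.36 × 1.1×10⁻⁴ = 0.022968 m
B 790–1700 m: 0.49 × 0.78×10⁻⁴ × 910 = 0.0347802 m
B total: 0.0854682 m
Ratio: 0.206916 / 0.0854682 ≈ 2.421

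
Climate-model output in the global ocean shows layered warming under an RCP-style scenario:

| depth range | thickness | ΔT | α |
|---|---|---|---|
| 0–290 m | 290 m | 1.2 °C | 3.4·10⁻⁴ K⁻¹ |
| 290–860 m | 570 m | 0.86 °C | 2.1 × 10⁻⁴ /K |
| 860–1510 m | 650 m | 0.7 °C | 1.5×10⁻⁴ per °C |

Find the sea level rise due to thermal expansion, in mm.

0–290 m: 1.2 × 3.4×10⁻⁴ × 290 = 0.11832 m
Layer 2: 570 × 0.86 × 2.1×10⁻⁴ = 0.102942 m
650 × 0.7 × 1.5×10⁻⁴ = 0.06825 m
Δh = 0.11832 + 0.102942 + 0.06825 = 0.289512 m ≈ 290 mm

Δh = 290 mm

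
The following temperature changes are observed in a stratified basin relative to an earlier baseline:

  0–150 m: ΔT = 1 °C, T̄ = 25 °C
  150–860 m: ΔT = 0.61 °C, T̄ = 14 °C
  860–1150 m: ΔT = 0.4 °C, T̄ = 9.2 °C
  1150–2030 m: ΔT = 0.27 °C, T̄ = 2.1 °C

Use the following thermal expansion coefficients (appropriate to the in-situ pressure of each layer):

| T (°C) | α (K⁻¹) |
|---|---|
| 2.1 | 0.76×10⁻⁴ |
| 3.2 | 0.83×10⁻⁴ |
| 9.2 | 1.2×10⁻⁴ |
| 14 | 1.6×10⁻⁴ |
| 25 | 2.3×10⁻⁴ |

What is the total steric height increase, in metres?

Layer 1 at 25 °C → α = 2.3×10⁻⁴ K⁻¹
Layer 2 at 14 °C → α = 1.6×10⁻⁴ K⁻¹
Layer 3 at 9.2 °C → α = 1.2×10⁻⁴ K⁻¹
Layer 4 at 2.1 °C → α = 0.76×10⁻⁴ K⁻¹
0–150 m: 150 × 2.3×10⁻⁴ × 1 = 0.03450 m
150–860 m: 1.6×10⁻⁴ × 0.61 × 710 = 0.069296 m
Layer 3: 0.4 × 290 × 1.2×10⁻⁴ = 0.01392 m
1150–2030 m: 0.27 × 880 × 0.76×10⁻⁴ = 0.0180576 m
Δh = 0.03450 + 0.069296 + 0.01392 + 0.0180576 = 0.1357736 m

Δh ≈ 0.136 m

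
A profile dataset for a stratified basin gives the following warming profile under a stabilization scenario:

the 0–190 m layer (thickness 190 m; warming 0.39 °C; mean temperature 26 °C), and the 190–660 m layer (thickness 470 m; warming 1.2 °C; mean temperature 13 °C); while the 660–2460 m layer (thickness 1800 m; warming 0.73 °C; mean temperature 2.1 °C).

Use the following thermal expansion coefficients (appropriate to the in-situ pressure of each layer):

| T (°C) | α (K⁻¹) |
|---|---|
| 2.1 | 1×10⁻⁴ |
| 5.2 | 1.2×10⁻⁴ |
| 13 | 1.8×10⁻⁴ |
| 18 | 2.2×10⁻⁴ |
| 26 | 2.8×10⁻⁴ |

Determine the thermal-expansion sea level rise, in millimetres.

250 mm

Layer 1 at 26 °C → α = 2.8×10⁻⁴ K⁻¹
Layer 2 at 13 °C → α = 1.8×10⁻⁴ K⁻¹
Layer 3 at 2.1 °C → α = 1×10⁻⁴ K⁻¹
Layer 1: 2.8×10⁻⁴ × 0.39 × 190 = 0.020748 m
190–660 m: 1.8×10⁻⁴ × 470 × 1.2 = 0.10152 m
660–2460 m: 1800 × 0.73 × 1×10⁻⁴ = 0.13140 m
Δh = 0.020748 + 0.10152 + 0.13140 = 0.253668 m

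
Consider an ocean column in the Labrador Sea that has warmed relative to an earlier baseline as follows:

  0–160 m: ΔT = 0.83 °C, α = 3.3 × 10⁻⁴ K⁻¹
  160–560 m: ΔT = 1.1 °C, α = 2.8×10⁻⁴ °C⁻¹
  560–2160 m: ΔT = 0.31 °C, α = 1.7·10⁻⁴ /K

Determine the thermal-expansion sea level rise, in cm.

Layer 1: 3.3×10⁻⁴ × 160 × 0.83 = 0.043824 m
160–560 m: 400 × 1.1 × 2.8×10⁻⁴ = 0.12320 m
560–2160 m: 1.7×10⁻⁴ × 1600 × 0.31 = 0.08432 m
Δh = 0.043824 + 0.12320 + 0.08432 = 0.251344 m

about 25.1 cm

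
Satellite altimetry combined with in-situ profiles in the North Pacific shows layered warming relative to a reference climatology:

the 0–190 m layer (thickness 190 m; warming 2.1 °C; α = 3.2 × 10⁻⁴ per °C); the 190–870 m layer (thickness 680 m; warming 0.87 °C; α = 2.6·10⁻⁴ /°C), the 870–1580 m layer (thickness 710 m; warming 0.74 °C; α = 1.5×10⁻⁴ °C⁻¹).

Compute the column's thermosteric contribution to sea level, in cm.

Δh ≈ 36 cm

0–190 m: 3.2×10⁻⁴ × 2.1 × 190 = 0.12768 m
0.87 × 2.6×10⁻⁴ × 680 = 0.153816 m
870–1580 m: 0.74 × 1.5×10⁻⁴ × 710 = 0.07881 m
Δh = 0.12768 + 0.153816 + 0.07881 = 0.360306 m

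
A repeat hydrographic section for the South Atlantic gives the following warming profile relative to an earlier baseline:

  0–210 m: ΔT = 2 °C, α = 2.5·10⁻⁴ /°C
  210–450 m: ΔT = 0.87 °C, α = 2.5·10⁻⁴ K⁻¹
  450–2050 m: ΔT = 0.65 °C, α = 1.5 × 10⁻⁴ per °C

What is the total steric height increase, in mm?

0–210 m: 2.5×10⁻⁴ × 2 × 210 = 0.10500 m
Layer 2: 240 × 0.87 × 2.5×10⁻⁴ = 0.05220 m
Layer 3: 1.5×10⁻⁴ × 1600 × 0.65 = 0.15600 m
Δh = 0.10500 + 0.05220 + 0.15600 = 0.31320 m

about 313 mm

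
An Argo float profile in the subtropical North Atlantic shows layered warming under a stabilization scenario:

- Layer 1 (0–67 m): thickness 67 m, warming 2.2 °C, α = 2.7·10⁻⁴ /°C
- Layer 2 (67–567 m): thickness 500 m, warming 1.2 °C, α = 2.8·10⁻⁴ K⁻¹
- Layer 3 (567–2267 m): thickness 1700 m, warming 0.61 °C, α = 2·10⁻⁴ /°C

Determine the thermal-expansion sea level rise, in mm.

415 mm of thermosteric rise

Layer 1: 67 × 2.7×10⁻⁴ × 2.2 = 0.039798 m
67–567 m: 500 × 1.2 × 2.8×10⁻⁴ = 0.16800 m
0.61 × 1700 × 2×10⁻⁴ = 0.20740 m
Δh = 0.039798 + 0.16800 + 0.20740 = 0.415198 m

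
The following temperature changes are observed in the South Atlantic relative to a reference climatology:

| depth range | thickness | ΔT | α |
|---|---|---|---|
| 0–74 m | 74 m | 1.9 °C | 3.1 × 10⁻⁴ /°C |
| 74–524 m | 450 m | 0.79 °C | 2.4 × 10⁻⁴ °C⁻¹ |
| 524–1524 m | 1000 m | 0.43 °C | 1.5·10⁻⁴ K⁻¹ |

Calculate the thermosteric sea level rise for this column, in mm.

74 × 3.1×10⁻⁴ × 1.9 = 0.043586 m
Layer 2: 2.4×10⁻⁴ × 450 × 0.79 = 0.08532 m
524–1524 m: 1.5×10⁻⁴ × 1000 × 0.43 = 0.06450 m
Δh = 0.043586 + 0.08532 + 0.06450 = 0.193406 m ≈ 193 mm

193 mm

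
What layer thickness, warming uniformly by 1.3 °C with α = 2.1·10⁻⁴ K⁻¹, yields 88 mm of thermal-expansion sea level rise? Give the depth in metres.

H = Δh/(αΔT) = 0.088 / (2.1×10⁻⁴ × 1.3) ≈ 322.3 m

322 m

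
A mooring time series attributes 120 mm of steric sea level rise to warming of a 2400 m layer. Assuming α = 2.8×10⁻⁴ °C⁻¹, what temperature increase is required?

0.179 °C

ΔT = Δh/(αH) = 0.12 / (2.8×10⁻⁴ × 2400) ≈ 0.1786 °C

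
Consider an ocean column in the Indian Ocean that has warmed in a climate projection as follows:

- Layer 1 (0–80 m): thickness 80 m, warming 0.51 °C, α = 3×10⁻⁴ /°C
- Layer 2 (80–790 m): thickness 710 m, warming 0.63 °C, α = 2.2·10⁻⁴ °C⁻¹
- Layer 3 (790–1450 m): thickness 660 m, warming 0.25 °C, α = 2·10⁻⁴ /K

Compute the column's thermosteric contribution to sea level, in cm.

Layer 1: 0.51 × 80 × 3×10⁻⁴ = 0.01224 m
80–790 m: 710 × 2.2×10⁻⁴ × 0.63 = 0.098406 m
Layer 3: 660 × 0.25 × 2×10⁻⁴ = 0.03300 m
Δh = 0.01224 + 0.098406 + 0.03300 = 0.143646 m

14.4 cm of thermosteric rise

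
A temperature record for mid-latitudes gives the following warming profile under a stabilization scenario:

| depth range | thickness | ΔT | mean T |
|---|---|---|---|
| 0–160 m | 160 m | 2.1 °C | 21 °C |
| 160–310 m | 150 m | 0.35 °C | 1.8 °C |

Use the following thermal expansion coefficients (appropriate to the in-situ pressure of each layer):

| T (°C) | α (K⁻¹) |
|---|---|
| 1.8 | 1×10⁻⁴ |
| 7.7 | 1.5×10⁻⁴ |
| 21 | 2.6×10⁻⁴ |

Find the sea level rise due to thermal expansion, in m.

about 0.0926 m

Layer 1 at 21 °C → α = 2.6×10⁻⁴ K⁻¹
Layer 2 at 1.8 °C → α = 1×10⁻⁴ K⁻¹
2.1 × 160 × 2.6×10⁻⁴ = 0.08736 m
Layer 2: 0.35 × 150 × 1×10⁻⁴ = 0.00525 m
Δh = 0.08736 + 0.00525 = 0.09261 m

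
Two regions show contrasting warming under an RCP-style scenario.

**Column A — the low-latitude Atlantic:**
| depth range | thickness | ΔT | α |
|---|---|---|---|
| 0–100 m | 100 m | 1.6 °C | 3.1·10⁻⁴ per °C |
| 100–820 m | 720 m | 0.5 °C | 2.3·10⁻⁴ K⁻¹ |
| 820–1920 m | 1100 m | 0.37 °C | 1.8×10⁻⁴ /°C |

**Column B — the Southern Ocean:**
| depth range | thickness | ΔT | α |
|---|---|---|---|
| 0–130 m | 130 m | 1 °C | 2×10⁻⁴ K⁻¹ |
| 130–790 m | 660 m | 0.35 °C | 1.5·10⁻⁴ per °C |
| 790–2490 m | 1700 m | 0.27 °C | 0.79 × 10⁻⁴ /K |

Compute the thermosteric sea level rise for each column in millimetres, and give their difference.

Δh_A ≈ 206 mm, Δh_B ≈ 96.9 mm; difference ≈ 109 mm

A 100 × 3.1×10⁻⁴ × 1.6 = 0.04960 m
A 720 × 2.3×10⁻⁴ × 0.5 = 0.08280 m
A 820–1920 m: 1.8×10⁻⁴ × 0.37 × 1100 = 0.07326 m
A total: 0.20566 m
B 2×10⁻⁴ × 130 × 1 = 0.02600 m
B 660 × 1.5×10⁻⁴ × 0.35 = 0.03465 m
B 1700 × 0.27 × 0.79×10⁻⁴ = 0.036261 m
B total: 0.096911 m
Difference: 0.20566 − 0.096911 = 0.108749 m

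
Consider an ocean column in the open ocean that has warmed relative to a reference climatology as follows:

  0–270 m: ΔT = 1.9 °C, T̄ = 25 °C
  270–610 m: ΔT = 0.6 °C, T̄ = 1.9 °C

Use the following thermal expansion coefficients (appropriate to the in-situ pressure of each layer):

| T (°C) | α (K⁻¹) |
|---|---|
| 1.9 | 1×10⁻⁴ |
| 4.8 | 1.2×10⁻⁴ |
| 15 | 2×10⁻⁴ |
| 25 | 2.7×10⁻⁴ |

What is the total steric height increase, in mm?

about 159 mm

Layer 1 at 25 °C → α = 2.7×10⁻⁴ K⁻¹
Layer 2 at 1.9 °C → α = 1×10⁻⁴ K⁻¹
Layer 1: 1.9 × 270 × 2.7×10⁻⁴ = 0.13851 m
270–610 m: 0.6 × 1×10⁻⁴ × 340 = 0.02040 m
Δh = 0.13851 + 0.02040 = 0.15891 m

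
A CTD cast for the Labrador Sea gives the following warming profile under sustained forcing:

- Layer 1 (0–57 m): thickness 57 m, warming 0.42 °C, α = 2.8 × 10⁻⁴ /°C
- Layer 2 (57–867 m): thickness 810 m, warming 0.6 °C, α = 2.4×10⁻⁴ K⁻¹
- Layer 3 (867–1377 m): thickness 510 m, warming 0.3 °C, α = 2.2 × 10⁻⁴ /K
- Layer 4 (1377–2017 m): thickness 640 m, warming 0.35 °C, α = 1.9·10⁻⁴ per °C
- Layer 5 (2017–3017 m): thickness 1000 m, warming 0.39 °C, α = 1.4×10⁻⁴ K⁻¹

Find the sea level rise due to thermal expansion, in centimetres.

25 cm

0–57 m: 57 × 2.8×10⁻⁴ × 0.42 = 0.0067032 m
57–867 m: 2.4×10⁻⁴ × 810 × 0.6 = 0.11664 m
2.2×10⁻⁴ × 0.3 × 510 = 0.03366 m
0.35 × 1.9×10⁻⁴ × 640 = 0.04256 m
Layer 5: 0.39 × 1000 × 1.4×10⁻⁴ = 0.05460 m
Δh = 0.0067032 + 0.11664 + 0.03366 + 0.04256 + 0.05460 = 0.2541632 m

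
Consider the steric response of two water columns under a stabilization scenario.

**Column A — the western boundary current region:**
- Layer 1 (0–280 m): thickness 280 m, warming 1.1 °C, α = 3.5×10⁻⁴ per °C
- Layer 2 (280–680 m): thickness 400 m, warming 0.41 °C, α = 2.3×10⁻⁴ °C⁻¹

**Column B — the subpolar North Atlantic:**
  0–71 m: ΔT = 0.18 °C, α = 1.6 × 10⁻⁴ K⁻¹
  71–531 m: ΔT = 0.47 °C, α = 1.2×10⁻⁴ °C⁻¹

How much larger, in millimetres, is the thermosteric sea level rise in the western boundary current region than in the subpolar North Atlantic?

A 3.5×10⁻⁴ × 1.1 × 280 = 0.10780 m
A 2.3×10⁻⁴ × 400 × 0.41 = 0.03772 m
A total: 0.14552 m
B 0.18 × 71 × 1.6×10⁻⁴ = 0.0020448 m
B Layer 2: 1.2×10⁻⁴ × 0.47 × 460 = 0.025944 m
B total: 0.0279888 m
Difference: 0.14552 − 0.0279888 = 0.1175312 m

118 mm larger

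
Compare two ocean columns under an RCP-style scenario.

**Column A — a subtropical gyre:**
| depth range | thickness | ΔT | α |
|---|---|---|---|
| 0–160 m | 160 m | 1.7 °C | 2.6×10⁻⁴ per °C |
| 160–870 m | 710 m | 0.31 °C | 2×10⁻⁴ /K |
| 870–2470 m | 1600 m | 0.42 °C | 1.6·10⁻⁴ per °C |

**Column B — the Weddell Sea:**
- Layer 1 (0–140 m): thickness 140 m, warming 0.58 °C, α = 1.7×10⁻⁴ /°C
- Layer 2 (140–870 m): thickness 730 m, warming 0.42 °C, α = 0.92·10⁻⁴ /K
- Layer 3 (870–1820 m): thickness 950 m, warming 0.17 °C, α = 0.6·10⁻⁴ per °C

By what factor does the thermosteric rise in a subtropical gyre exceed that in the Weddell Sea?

4.3

A 2.6×10⁻⁴ × 1.7 × 160 = 0.07072 m
A Layer 2: 0.31 × 710 × 2×10⁻⁴ = 0.04402 m
A Layer 3: 0.42 × 1.6×10⁻⁴ × 1600 = 0.10752 m
A total: 0.22226 m
B 0–140 m: 1.7×10⁻⁴ × 140 × 0.58 = 0.013804 m
B 140–870 m: 0.92×10⁻⁴ × 730 × 0.42 = 0.0282072 m
B Layer 3: 950 × 0.17 × 0.6×10⁻⁴ = 0.00969 m
B total: 0.0517012 m
Ratio: 0.22226 / 0.0517012 ≈ 4.299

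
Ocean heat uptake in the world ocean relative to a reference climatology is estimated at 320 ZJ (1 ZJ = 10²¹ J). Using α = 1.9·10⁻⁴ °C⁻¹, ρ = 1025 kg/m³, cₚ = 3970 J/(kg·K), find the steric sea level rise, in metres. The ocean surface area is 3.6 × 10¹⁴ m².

Δh ≈ 0.042 m

Per unit area: Q = 320×10²¹ / (3.6×10¹⁴) ≈ 8.889×10⁸ J/m²
Δh = αQ/(ρcₚ) = 1.9×10⁻⁴ × 8.889×10⁸ / (1025 × 3970) ≈ 0.041504 m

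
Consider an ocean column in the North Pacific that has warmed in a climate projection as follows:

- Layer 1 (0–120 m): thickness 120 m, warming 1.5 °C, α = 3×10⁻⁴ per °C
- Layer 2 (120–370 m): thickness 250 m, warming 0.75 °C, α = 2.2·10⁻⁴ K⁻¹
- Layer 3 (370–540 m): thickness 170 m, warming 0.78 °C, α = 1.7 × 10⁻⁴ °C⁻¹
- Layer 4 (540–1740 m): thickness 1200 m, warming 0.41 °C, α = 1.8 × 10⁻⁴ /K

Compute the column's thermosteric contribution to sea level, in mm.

1.5 × 120 × 3×10⁻⁴ = 0.05400 m
120–370 m: 0.75 × 250 × 2.2×10⁻⁴ = 0.04125 m
Layer 3: 170 × 1.7×10⁻⁴ × 0.78 = 0.022542 m
Layer 4: 1200 × 0.41 × 1.8×10⁻⁴ = 0.08856 m
Δh = 0.05400 + 0.04125 + 0.022542 + 0.08856 = 0.206352 m

about 210 mm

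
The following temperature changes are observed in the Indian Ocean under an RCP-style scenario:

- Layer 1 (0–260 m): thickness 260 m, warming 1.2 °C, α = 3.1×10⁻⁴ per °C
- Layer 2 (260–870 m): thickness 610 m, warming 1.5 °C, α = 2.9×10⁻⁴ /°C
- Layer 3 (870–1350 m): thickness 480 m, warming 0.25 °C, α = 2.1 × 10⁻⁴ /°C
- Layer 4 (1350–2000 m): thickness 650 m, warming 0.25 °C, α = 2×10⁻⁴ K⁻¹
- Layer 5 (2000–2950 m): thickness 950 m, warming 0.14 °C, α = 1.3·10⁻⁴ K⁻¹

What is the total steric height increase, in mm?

437 mm of thermosteric rise

Layer 1: 3.1×10⁻⁴ × 260 × 1.2 = 0.09672 m
Layer 2: 2.9×10⁻⁴ × 610 × 1.5 = 0.26535 m
Layer 3: 480 × 0.25 × 2.1×10⁻⁴ = 0.02520 m
2×10⁻⁴ × 650 × 0.25 = 0.03250 m
0.14 × 1.3×10⁻⁴ × 950 = 0.01729 m
Δh = 0.09672 + 0.26535 + 0.02520 + 0.03250 + 0.01729 = 0.43706 m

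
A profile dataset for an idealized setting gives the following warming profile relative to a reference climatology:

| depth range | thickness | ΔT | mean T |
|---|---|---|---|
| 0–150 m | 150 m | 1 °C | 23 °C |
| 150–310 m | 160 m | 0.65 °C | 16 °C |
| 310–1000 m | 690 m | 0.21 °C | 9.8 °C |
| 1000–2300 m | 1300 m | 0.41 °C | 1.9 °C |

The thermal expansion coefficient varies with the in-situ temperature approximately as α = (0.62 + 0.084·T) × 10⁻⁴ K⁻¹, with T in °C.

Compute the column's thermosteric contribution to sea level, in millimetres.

Δh = 121 mm

Layer 1: α = (0.62 + 0.084×23)×10⁻⁴ = 2.552×10⁻⁴ K⁻¹
Layer 2: α = (0.62 + 0.084×16)×10⁻⁴ = 1.964×10⁻⁴ K⁻¹
Layer 3: α = (0.62 + 0.084×9.8)×10⁻⁴ = 1.4432×10⁻⁴ K⁻¹
Layer 4: α = (0.62 + 0.084×1.9)×10⁻⁴ = 0.7796×10⁻⁴ K⁻¹
Layer 1: 1 × 150 × 2.552×10⁻⁴ = 0.03828 m
1.964×10⁻⁴ × 160 × 0.65 = 0.0204256 m
Layer 3: 1.4432×10⁻⁴ × 0.21 × 690 = 0.020911968 m
1000–2300 m: 0.41 × 1300 × 0.7796×10⁻⁴ = 0.04155268 m
Δh = 0.03828 + 0.0204256 + 0.020911968 + 0.04155268 = 0.121170248 m ≈ 121 mm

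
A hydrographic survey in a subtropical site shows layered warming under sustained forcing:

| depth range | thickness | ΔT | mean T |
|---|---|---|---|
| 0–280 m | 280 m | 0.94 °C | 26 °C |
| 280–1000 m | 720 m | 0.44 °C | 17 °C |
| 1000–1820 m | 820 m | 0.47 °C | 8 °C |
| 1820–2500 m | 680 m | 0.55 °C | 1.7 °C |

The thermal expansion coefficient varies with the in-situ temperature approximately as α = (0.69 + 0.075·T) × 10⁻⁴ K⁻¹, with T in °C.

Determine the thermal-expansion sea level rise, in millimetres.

Layer 1: α = (0.69 + 0.075×26)×10⁻⁴ = 2.64×10⁻⁴ K⁻¹
Layer 2: α = (0.69 + 0.075×17)×10⁻⁴ = 1.965×10⁻⁴ K⁻¹
Layer 3: α = (0.69 + 0.075×8)×10⁻⁴ = 1.29×10⁻⁴ K⁻¹
Layer 4: α = (0.69 + 0.075×1.7)×10⁻⁴ = 0.8175×10⁻⁴ K⁻¹
0–280 m: 280 × 2.64×10⁻⁴ × 0.94 = 0.0694848 m
0.44 × 1.965×10⁻⁴ × 720 = 0.0622512 m
820 × 1.29×10⁻⁴ × 0.47 = 0.0497166 m
0.8175×10⁻⁴ × 0.55 × 680 = 0.0305745 m
Δh = 0.0694848 + 0.0622512 + 0.0497166 + 0.0305745 = 0.2120271 m

Δh = 212 mm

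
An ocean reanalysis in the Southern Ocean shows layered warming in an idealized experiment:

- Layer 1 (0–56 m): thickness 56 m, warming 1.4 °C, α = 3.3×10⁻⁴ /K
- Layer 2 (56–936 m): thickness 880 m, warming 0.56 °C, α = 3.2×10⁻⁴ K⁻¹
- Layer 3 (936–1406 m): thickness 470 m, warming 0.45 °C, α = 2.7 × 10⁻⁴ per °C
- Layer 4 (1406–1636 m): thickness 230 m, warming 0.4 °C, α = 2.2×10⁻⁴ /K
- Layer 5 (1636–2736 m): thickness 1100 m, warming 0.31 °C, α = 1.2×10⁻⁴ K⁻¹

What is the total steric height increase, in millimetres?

0–56 m: 3.3×10⁻⁴ × 1.4 × 56 = 0.025872 m
Layer 2: 880 × 0.56 × 3.2×10⁻⁴ = 0.157696 m
470 × 2.7×10⁻⁴ × 0.45 = 0.057105 m
Layer 4: 0.4 × 2.2×10⁻⁴ × 230 = 0.02024 m
Layer 5: 1.2×10⁻⁴ × 0.31 × 1100 = 0.04092 m
Δh = 0.025872 + 0.157696 + 0.057105 + 0.02024 + 0.04092 = 0.301833 m ≈ 300 mm

300 mm of thermosteric rise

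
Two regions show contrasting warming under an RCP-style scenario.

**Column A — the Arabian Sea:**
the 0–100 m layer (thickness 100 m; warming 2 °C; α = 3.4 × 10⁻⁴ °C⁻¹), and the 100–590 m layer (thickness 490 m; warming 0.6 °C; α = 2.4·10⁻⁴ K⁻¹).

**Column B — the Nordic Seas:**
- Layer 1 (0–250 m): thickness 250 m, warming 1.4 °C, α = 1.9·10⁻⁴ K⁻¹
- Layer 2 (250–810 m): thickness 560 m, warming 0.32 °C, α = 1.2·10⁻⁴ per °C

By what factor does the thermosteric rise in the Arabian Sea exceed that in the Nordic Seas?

A Layer 1: 2 × 3.4×10⁻⁴ × 100 = 0.06800 m
A Layer 2: 490 × 2.4×10⁻⁴ × 0.6 = 0.07056 m
A total: 0.13856 m
B Layer 1: 1.4 × 250 × 1.9×10⁻⁴ = 0.06650 m
B 1.2×10⁻⁴ × 560 × 0.32 = 0.021504 m
B total: 0.088004 m
Ratio: 0.13856 / 0.088004 ≈ 1.574

a factor of 1.6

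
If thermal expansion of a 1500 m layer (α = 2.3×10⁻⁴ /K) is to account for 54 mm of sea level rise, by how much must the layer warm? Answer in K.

about 0.157 K

ΔT = Δh/(αH) = 0.054 / (2.3×10⁻⁴ × 1500) ≈ 0.1565 K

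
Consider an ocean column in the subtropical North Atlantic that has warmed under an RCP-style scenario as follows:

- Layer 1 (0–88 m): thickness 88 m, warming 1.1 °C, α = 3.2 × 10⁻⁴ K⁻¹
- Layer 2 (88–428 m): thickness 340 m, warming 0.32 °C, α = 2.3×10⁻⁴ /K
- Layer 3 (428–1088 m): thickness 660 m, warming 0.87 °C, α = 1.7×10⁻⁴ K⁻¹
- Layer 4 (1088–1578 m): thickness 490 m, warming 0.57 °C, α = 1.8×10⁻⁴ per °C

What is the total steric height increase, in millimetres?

Layer 1: 1.1 × 3.2×10⁻⁴ × 88 = 0.030976 m
2.3×10⁻⁴ × 340 × 0.32 = 0.025024 m
Layer 3: 0.87 × 660 × 1.7×10⁻⁴ = 0.097614 m
Layer 4: 490 × 1.8×10⁻⁴ × 0.57 = 0.050274 m
Δh = 0.030976 + 0.025024 + 0.097614 + 0.050274 = 0.203888 m ≈ 200 mm

Δh = 200 mm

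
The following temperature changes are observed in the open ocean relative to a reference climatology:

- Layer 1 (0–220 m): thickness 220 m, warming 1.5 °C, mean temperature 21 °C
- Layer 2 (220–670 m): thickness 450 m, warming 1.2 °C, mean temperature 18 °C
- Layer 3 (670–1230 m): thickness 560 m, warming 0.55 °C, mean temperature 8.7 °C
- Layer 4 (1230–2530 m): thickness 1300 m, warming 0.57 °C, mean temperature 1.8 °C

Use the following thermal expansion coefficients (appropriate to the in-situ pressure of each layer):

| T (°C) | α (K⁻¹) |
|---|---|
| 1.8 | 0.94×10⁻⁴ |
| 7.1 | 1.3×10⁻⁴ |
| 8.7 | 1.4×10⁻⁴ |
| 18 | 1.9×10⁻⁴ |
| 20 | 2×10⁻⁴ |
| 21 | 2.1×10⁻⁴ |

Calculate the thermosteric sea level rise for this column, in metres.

0.28 m of thermosteric rise

Layer 1 at 21 °C → α = 2.1×10⁻⁴ K⁻¹
Layer 2 at 18 °C → α = 1.9×10⁻⁴ K⁻¹
Layer 3 at 8.7 °C → α = 1.4×10⁻⁴ K⁻¹
Layer 4 at 1.8 °C → α = 0.94×10⁻⁴ K⁻¹
0–220 m: 1.5 × 220 × 2.1×10⁻⁴ = 0.06930 m
220–670 m: 1.9×10⁻⁴ × 450 × 1.2 = 0.10260 m
Layer 3: 560 × 0.55 × 1.4×10⁻⁴ = 0.04312 m
Layer 4: 1300 × 0.57 × 0.94×10⁻⁴ = 0.069654 m
Δh = 0.06930 + 0.10260 + 0.04312 + 0.069654 = 0.284674 m ≈ 0.28 m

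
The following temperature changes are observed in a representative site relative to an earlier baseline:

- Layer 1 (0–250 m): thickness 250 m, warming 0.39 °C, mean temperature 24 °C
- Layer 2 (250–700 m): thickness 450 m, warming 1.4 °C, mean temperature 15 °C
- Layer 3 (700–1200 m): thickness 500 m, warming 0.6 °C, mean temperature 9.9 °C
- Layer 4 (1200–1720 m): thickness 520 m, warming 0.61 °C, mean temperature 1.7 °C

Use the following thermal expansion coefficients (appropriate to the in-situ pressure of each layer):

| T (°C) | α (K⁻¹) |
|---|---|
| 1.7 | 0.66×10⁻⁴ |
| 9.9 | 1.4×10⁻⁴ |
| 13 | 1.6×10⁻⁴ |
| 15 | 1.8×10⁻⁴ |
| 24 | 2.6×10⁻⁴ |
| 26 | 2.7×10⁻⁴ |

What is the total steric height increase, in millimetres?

about 200 mm

Layer 1 at 24 °C → α = 2.6×10⁻⁴ K⁻¹
Layer 2 at 15 °C → α = 1.8×10⁻⁴ K⁻¹
Layer 3 at 9.9 °C → α = 1.4×10⁻⁴ K⁻¹
Layer 4 at 1.7 °C → α = 0.66×10⁻⁴ K⁻¹
Layer 1: 2.6×10⁻⁴ × 250 × 0.39 = 0.02535 m
450 × 1.8×10⁻⁴ × 1.4 = 0.11340 m
Layer 3: 500 × 1.4×10⁻⁴ × 0.6 = 0.04200 m
0.66×10⁻⁴ × 0.61 × 520 = 0.0209352 m
Δh = 0.02535 + 0.11340 + 0.04200 + 0.0209352 = 0.2016852 m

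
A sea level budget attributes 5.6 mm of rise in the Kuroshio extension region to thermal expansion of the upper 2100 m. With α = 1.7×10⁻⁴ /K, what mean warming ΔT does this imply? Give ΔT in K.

ΔT ≈ 0.0157 K

ΔT = Δh/(αH) = 0.0056 / (1.7×10⁻⁴ × 2100) ≈ 0.01569 K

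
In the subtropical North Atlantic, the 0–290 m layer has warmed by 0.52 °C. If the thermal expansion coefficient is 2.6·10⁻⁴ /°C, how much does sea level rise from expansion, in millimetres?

Δh ≈ 39.2 mm

Δh = αΔT·H = 2.6×10⁻⁴ × 0.52 × 290 = 0.039208 m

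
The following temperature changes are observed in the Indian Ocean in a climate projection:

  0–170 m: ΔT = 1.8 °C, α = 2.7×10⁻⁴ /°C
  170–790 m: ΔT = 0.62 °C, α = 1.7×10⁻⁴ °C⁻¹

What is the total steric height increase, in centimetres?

Layer 1: 2.7×10⁻⁴ × 1.8 × 170 = 0.08262 m
0.62 × 1.7×10⁻⁴ × 620 = 0.065348 m
Δh = 0.08262 + 0.065348 = 0.147968 m

Δh ≈ 15 cm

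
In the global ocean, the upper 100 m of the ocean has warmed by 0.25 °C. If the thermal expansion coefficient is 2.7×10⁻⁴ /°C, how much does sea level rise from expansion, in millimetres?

Δh = αΔT·H = 2.7×10⁻⁴ × 0.25 × 100 = 0.00675 m

Δh ≈ 6.8 mm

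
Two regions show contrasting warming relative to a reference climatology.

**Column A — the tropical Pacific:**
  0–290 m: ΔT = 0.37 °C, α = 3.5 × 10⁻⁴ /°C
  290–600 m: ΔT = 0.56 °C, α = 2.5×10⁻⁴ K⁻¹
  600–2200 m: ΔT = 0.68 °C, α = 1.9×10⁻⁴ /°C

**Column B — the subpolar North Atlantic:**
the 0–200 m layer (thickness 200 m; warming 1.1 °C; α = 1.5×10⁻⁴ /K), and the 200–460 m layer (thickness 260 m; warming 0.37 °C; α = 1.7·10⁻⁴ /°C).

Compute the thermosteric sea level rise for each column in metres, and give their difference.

A: 0.29 m; B: 0.049 m; difference 0.24 m

A 3.5×10⁻⁴ × 0.37 × 290 = 0.037555 m
A Layer 2: 310 × 0.56 × 2.5×10⁻⁴ = 0.04340 m
A 600–2200 m: 1.9×10⁻⁴ × 0.68 × 1600 = 0.20672 m
A total: 0.287675 m
B 200 × 1.1 × 1.5×10⁻⁴ = 0.03300 m
B 200–460 m: 1.7×10⁻⁴ × 0.37 × 260 = 0.016354 m
B total: 0.049354 m
Difference: 0.287675 − 0.049354 = 0.238321 m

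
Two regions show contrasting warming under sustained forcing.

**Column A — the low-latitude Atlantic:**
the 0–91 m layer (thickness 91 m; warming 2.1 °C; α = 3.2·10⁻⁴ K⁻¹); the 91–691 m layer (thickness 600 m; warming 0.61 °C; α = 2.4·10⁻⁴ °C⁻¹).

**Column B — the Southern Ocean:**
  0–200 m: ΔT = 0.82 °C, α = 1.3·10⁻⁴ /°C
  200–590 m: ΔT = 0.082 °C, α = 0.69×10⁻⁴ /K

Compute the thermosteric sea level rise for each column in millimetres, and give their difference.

A Layer 1: 91 × 2.1 × 3.2×10⁻⁴ = 0.061152 m
A Layer 2: 0.61 × 2.4×10⁻⁴ × 600 = 0.08784 m
A total: 0.148992 m
B Layer 1: 0.82 × 200 × 1.3×10⁻⁴ = 0.02132 m
B 390 × 0.69×10⁻⁴ × 0.082 = 0.00220662 m
B total: 0.02352662 m
Difference: 0.148992 − 0.02352662 = 0.12546538 m

Δh_A ≈ 150 mm, Δh_B ≈ 24 mm; difference ≈ 130 mm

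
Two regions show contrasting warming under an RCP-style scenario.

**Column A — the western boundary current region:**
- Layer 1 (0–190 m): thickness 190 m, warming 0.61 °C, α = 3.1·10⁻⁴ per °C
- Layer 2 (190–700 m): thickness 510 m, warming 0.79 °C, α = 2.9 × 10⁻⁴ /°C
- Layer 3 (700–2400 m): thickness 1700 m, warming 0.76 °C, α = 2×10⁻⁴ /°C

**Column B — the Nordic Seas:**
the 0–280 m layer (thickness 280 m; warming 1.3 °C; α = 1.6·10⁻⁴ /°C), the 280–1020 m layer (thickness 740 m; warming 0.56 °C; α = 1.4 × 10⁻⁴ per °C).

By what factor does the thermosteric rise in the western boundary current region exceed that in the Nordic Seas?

A 0.61 × 3.1×10⁻⁴ × 190 = 0.035929 m
A Layer 2: 510 × 0.79 × 2.9×10⁻⁴ = 0.116841 m
A Layer 3: 0.76 × 2×10⁻⁴ × 1700 = 0.25840 m
A total: 0.41117 m
B 0–280 m: 1.6×10⁻⁴ × 280 × 1.3 = 0.05824 m
B 280–1020 m: 0.56 × 1.4×10⁻⁴ × 740 = 0.058016 m
B total: 0.116256 m
Ratio: 0.41117 / 0.116256 ≈ 3.537

≈ 3.54×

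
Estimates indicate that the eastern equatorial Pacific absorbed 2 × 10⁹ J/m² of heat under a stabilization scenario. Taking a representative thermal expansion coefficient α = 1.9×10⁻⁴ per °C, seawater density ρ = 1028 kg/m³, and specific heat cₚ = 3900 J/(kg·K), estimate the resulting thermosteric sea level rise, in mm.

Δh = αQ/(ρcₚ) = 1.9×10⁻⁴ × 2×10⁹ / (1028 × 3900) ≈ 0.094782 m

Δh = 95 mm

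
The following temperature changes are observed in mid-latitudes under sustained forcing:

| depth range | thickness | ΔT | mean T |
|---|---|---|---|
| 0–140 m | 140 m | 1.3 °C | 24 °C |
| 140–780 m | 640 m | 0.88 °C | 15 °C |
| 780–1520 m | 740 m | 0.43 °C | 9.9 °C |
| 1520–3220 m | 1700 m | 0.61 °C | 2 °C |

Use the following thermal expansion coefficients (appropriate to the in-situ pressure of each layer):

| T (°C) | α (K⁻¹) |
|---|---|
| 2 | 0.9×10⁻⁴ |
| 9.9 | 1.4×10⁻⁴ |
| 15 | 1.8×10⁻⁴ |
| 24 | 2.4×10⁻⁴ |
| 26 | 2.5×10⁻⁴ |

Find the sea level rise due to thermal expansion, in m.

Layer 1 at 24 °C → α = 2.4×10⁻⁴ K⁻¹
Layer 2 at 15 °C → α = 1.8×10⁻⁴ K⁻¹
Layer 3 at 9.9 °C → α = 1.4×10⁻⁴ K⁻¹
Layer 4 at 2 °C → α = 0.9×10⁻⁴ K⁻¹
Layer 1: 1.3 × 2.4×10⁻⁴ × 140 = 0.04368 m
Layer 2: 0.88 × 1.8×10⁻⁴ × 640 = 0.101376 m
1.4×10⁻⁴ × 0.43 × 740 = 0.044548 m
1520–3220 m: 0.61 × 0.9×10⁻⁴ × 1700 = 0.09333 m
Δh = 0.04368 + 0.101376 + 0.044548 + 0.09333 = 0.282934 m

Δh = 0.28 m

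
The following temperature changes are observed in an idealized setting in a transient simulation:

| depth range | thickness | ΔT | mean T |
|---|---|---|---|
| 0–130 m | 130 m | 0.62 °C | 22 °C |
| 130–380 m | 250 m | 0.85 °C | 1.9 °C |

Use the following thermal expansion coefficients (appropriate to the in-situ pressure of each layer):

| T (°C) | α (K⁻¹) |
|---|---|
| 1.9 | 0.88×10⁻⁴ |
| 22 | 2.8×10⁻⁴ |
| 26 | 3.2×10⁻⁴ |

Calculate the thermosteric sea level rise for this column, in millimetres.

Δh = 41 mm

Layer 1 at 22 °C → α = 2.8×10⁻⁴ K⁻¹
Layer 2 at 1.9 °C → α = 0.88×10⁻⁴ K⁻¹
2.8×10⁻⁴ × 0.62 × 130 = 0.022568 m
130–380 m: 250 × 0.85 × 0.88×10⁻⁴ = 0.01870 m
Δh = 0.022568 + 0.01870 = 0.041268 m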